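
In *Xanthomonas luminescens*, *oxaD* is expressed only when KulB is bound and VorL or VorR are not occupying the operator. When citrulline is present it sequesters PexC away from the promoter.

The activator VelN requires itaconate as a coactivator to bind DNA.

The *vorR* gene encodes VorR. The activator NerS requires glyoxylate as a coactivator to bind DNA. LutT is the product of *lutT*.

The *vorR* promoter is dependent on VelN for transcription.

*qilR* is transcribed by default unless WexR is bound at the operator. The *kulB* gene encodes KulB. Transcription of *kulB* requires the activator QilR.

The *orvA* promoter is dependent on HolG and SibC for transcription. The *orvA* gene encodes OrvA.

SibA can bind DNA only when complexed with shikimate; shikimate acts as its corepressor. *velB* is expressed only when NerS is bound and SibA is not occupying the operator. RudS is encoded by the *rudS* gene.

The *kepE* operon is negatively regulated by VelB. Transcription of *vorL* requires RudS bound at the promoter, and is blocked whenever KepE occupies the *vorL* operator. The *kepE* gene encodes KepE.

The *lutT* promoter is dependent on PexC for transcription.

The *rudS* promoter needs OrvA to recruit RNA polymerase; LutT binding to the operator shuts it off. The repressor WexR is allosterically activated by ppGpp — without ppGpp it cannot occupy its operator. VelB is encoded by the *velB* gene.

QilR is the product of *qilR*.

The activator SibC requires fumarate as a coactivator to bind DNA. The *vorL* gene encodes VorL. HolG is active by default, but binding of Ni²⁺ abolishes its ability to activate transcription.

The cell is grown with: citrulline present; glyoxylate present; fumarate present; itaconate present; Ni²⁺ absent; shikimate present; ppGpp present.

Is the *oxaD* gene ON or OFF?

OFF

ppGpp is present, so WexR is active.
With repressor WexR bound, *qilR* is not transcribed.
So QilR is not produced.
Required activator QilR is absent, so *kulB* is not transcribed.
So KulB is not produced.
Citrulline is present, so PexC is inactive.
Required activator PexC is absent, so *lutT* is not transcribed.
So LutT is not produced.
Ni²⁺ is absent, so HolG is active.
Fumarate is present, so SibC is active.
No repressor is bound and HolG and SibC are active, so *orvA* is transcribed.
So OrvA is produced and active.
No repressor is bound and OrvA is active, so *rudS* is transcribed.
So RudS is produced and active.
Glyoxylate is present, so NerS is active.
Shikimate is present, so SibA is active.
With repressor SibA bound, *velB* is not transcribed.
So VelB is not produced.
With no repressor bound, *kepE* is transcribed.
So KepE is produced and active.
With repressor KepE bound, *vorL* is not transcribed.
So VorL is not produced.
Itaconate is present, so VelN is active.
No repressor is bound and VelN is active, so *vorR* is transcribed.
So VorR is produced and active.
With repressor VorR bound, *oxaD* is not transcribed.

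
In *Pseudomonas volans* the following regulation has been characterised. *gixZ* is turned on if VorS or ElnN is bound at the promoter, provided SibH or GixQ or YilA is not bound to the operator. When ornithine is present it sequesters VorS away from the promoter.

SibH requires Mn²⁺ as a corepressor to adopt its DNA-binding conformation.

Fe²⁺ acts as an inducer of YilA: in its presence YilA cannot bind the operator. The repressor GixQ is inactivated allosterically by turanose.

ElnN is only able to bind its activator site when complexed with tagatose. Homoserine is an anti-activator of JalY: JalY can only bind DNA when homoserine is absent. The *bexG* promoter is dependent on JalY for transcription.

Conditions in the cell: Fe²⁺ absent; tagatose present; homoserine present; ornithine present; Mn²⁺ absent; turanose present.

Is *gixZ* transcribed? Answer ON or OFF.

OFF

Ornithine is present, so VorS is inactive.
Tagatose is present, so ElnN is active.
Mn²⁺ is absent, so SibH is inactive.
Turanose is present, so GixQ is inactive.
Fe²⁺ is absent, so YilA is active.
With repressor YilA bound, *gixZ* is not transcribed.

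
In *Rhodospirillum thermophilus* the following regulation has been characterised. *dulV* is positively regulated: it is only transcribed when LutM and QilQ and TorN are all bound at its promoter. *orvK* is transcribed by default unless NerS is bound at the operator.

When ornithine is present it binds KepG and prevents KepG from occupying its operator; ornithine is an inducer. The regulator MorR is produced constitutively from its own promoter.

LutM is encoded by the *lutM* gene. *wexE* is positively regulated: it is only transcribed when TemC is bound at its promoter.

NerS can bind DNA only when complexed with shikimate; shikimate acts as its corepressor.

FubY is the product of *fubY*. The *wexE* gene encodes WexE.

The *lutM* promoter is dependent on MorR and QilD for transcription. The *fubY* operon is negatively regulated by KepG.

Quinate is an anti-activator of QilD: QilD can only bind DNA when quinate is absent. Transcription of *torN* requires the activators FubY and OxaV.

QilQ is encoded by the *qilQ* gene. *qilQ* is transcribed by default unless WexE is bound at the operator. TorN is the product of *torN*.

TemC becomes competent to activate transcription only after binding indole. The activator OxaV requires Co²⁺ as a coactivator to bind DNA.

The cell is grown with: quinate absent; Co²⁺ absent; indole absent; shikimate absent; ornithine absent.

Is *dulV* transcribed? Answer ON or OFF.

OFF

MorR is produced constitutively and is active.
Quinate is absent, so QilD is active.
No repressor is bound and MorR and QilD are active, so *lutM* is transcribed.
So LutM is produced and active.
Indole is absent, so TemC is inactive.
Required activator TemC is absent, so *wexE* is not transcribed.
So WexE is not produced.
With no repressor bound, *qilQ* is transcribed.
So QilQ is produced and active.
Ornithine is absent, so KepG is active.
With repressor KepG bound, *fubY* is not transcribed.
So FubY is not produced.
Co²⁺ is absent, so OxaV is inactive.
Required activator FubY is absent, so *torN* is not transcribed.
So TorN is not produced.
Required activator TorN is absent, so *dulV* is not transcribed.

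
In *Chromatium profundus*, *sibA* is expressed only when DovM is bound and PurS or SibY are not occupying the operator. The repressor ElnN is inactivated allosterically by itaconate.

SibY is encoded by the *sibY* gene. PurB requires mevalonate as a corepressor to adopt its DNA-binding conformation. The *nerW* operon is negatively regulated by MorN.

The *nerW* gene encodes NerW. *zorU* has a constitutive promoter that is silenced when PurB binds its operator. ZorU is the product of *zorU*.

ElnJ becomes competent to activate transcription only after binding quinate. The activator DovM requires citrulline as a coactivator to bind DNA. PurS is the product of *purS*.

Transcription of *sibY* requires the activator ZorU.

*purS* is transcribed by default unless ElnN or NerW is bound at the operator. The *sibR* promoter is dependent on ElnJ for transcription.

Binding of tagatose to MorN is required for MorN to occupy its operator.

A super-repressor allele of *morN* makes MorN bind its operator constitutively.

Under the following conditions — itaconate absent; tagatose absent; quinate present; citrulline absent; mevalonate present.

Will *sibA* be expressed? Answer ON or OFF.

Citrulline is absent, so DovM is inactive.
Itaconate is absent, so ElnN is active.
MorN is constitutively active in this strain.
With repressor MorN bound, *nerW* is not transcribed.
So NerW is not produced.
With repressor ElnN bound, *purS* is not transcribed.
So PurS is not produced.
Mevalonate is present, so PurB is active.
With repressor PurB bound, *zorU* is not transcribed.
So ZorU is not produced.
Required activator ZorU is absent, so *sibY* is not transcribed.
So SibY is not produced.
Required activator DovM is absent, so *sibA* is not transcribed.

OFF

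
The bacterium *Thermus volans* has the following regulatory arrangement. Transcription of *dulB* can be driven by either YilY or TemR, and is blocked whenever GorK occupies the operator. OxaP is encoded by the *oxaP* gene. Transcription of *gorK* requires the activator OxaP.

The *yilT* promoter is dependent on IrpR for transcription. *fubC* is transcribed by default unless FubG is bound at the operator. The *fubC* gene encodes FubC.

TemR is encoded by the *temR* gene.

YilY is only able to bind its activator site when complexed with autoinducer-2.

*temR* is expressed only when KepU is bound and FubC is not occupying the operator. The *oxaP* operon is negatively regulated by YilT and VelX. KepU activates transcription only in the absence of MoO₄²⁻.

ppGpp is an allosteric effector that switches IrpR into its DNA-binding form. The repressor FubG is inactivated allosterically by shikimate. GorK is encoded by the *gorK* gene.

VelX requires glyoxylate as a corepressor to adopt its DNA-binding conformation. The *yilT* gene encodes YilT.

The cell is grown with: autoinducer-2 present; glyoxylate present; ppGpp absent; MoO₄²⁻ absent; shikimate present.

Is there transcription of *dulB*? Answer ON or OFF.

Autoinducer-2 is present, so YilY is active.
ppGpp is absent, so IrpR is inactive.
Required activator IrpR is absent, so *yilT* is not transcribed.
So YilT is not produced.
Glyoxylate is present, so VelX is active.
With repressor VelX bound, *oxaP* is not transcribed.
So OxaP is not produced.
Required activator OxaP is absent, so *gorK* is not transcribed.
So GorK is not produced.
MoO₄²⁻ is absent, so KepU is active.
Shikimate is present, so FubG is inactive.
With no repressor bound, *fubC* is transcribed.
So FubC is produced and active.
With repressor FubC bound, *temR* is not transcribed.
So TemR is not produced.
Activator YilY is present, so *dulB* is transcribed.

ON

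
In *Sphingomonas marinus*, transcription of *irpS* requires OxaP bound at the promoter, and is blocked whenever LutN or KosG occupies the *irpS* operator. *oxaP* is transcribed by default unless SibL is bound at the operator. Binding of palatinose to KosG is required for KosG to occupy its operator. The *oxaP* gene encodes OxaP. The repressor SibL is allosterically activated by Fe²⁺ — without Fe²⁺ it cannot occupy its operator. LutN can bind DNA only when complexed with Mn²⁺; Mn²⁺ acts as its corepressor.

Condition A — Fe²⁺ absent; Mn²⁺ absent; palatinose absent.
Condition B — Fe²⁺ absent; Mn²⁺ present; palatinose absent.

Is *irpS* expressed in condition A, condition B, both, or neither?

A only

Condition A:
Fe²⁺ is absent, so SibL is inactive.
With no repressor bound, *oxaP* is transcribed.
So OxaP is produced and active.
Mn²⁺ is absent, so LutN is inactive.
Palatinose is absent, so KosG is inactive.
No repressor is bound and OxaP is active, so *irpS* is transcribed.
→ *irpS* is ON in A.
Condition B:
Fe²⁺ is absent, so SibL is inactive.
With no repressor bound, *oxaP* is transcribed.
So OxaP is produced and active.
Mn²⁺ is present, so LutN is active.
Palatinose is absent, so KosG is inactive.
With repressor LutN bound, *irpS* is not transcribed.
→ *irpS* is OFF in B.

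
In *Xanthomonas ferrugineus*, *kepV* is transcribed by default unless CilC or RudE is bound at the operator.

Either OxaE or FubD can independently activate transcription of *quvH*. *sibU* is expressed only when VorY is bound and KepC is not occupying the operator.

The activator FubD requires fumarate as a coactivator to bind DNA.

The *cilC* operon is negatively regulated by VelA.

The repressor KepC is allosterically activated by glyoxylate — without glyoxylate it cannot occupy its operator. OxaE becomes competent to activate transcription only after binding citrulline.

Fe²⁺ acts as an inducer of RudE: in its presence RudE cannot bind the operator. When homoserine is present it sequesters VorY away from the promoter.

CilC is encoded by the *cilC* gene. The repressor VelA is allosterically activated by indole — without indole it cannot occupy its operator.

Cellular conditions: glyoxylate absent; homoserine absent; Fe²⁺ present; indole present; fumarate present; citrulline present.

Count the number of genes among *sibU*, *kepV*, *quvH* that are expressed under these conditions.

Glyoxylate is absent, so KepC is inactive.
Homoserine is absent, so VorY is active.
No repressor is bound and VorY is active, so *sibU* is transcribed.
→ *sibU* is ON.
Indole is present, so VelA is active.
With repressor VelA bound, *cilC* is not transcribed.
So CilC is not produced.
Fe²⁺ is present, so RudE is inactive.
With no repressor bound, *kepV* is transcribed.
→ *kepV* is ON.
Citrulline is present, so OxaE is active.
Fumarate is present, so FubD is active.
Activator OxaE is present, so *quvH* is transcribed.
→ *quvH* is ON.
3 of the 3 genes are transcribed.

3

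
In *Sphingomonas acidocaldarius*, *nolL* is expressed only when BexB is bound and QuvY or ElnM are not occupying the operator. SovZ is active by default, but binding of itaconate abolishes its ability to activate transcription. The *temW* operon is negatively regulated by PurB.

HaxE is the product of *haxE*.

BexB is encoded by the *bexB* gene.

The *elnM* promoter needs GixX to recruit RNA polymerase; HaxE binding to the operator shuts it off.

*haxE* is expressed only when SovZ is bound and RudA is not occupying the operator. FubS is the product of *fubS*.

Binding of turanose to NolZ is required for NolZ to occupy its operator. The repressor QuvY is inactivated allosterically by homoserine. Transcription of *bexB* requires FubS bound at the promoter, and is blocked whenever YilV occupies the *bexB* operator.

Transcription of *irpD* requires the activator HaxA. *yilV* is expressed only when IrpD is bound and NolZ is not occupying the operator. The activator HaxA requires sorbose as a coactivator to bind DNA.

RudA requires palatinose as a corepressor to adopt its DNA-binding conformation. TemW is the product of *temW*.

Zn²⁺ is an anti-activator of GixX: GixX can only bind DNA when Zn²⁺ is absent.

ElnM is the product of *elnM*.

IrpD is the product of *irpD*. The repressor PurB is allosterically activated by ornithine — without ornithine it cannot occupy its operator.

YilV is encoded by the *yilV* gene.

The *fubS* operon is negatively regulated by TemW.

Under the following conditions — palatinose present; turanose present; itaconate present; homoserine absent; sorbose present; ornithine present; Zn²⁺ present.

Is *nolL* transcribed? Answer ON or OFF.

Homoserine is absent, so QuvY is active.
Ornithine is present, so PurB is active.
With repressor PurB bound, *temW* is not transcribed.
So TemW is not produced.
With no repressor bound, *fubS* is transcribed.
So FubS is produced and active.
Turanose is present, so NolZ is active.
Sorbose is present, so HaxA is active.
No repressor is bound and HaxA is active, so *irpD* is transcribed.
So IrpD is produced and active.
With repressor NolZ bound, *yilV* is not transcribed.
So YilV is not produced.
No repressor is bound and FubS is active, so *bexB* is transcribed.
So BexB is produced and active.
Palatinose is present, so RudA is active.
Itaconate is present, so SovZ is inactive.
With repressor RudA bound, *haxE* is not transcribed.
So HaxE is not produced.
Zn²⁺ is present, so GixX is inactive.
Required activator GixX is absent, so *elnM* is not transcribed.
So ElnM is not produced.
With repressor QuvY bound, *nolL* is not transcribed.

OFF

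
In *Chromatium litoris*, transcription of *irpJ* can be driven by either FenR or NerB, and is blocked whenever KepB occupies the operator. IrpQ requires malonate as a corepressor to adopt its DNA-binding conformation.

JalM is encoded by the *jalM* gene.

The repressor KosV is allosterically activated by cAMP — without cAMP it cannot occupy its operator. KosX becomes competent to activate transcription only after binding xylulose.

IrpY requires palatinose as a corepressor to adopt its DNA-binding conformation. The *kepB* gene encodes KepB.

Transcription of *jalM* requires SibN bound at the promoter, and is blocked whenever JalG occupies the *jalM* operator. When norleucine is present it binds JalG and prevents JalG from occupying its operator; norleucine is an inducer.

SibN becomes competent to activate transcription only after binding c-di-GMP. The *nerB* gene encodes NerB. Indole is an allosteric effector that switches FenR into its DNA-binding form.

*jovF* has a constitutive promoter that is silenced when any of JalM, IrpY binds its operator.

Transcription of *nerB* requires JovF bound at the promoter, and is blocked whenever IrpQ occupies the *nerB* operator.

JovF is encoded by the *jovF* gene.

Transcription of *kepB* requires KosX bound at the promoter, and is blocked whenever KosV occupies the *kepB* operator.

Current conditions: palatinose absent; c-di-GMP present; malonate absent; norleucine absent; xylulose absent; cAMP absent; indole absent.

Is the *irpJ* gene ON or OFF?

ON

Indole is absent, so FenR is inactive.
Xylulose is absent, so KosX is inactive.
cAMP is absent, so KosV is inactive.
Required activator KosX is absent, so *kepB* is not transcribed.
So KepB is not produced.
Malonate is absent, so IrpQ is inactive.
Norleucine is absent, so JalG is active.
c-di-GMP is present, so SibN is active.
With repressor JalG bound, *jalM* is not transcribed.
So JalM is not produced.
Palatinose is absent, so IrpY is inactive.
With no repressor bound, *jovF* is transcribed.
So JovF is produced and active.
No repressor is bound and JovF is active, so *nerB* is transcribed.
So NerB is produced and active.
Activator NerB is present, so *irpJ* is transcribed.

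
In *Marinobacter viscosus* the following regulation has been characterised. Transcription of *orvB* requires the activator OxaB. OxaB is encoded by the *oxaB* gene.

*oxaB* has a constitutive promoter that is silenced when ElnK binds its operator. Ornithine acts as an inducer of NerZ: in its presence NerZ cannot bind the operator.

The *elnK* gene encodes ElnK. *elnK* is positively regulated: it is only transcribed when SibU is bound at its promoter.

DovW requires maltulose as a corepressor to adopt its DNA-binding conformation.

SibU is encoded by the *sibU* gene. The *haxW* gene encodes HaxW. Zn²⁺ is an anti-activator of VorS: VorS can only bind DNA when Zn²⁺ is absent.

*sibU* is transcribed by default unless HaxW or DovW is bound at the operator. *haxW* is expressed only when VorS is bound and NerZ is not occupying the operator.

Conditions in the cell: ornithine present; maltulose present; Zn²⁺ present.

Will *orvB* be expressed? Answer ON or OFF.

Zn²⁺ is present, so VorS is inactive.
Ornithine is present, so NerZ is inactive.
Required activator VorS is absent, so *haxW* is not transcribed.
So HaxW is not produced.
Maltulose is present, so DovW is active.
With repressor DovW bound, *sibU* is not transcribed.
So SibU is not produced.
Required activator SibU is absent, so *elnK* is not transcribed.
So ElnK is not produced.
With no repressor bound, *oxaB* is transcribed.
So OxaB is produced and active.
No repressor is bound and OxaB is active, so *orvB* is transcribed.

ON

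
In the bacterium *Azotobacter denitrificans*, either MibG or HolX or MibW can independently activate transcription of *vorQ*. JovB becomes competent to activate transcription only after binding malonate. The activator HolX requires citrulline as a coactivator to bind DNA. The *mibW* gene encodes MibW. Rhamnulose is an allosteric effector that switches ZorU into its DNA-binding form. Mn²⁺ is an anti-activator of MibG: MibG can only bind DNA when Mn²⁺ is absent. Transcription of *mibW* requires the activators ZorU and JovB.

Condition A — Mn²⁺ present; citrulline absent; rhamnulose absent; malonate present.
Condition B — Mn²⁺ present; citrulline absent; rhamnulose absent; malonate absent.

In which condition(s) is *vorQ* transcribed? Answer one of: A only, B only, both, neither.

Condition A:
Mn²⁺ is present, so MibG is inactive.
Citrulline is absent, so HolX is inactive.
Rhamnulose is absent, so ZorU is inactive.
Malonate is present, so JovB is active.
Required activator ZorU is absent, so *mibW* is not transcribed.
So MibW is not produced.
No activator is available at the *vorQ* promoter, so *vorQ* is not transcribed.
→ *vorQ* is OFF in A.
Condition B:
Mn²⁺ is present, so MibG is inactive.
Citrulline is absent, so HolX is inactive.
Rhamnulose is absent, so ZorU is inactive.
Malonate is absent, so JovB is inactive.
Required activator ZorU is absent, so *mibW* is not transcribed.
So MibW is not produced.
No activator is available at the *vorQ* promoter, so *vorQ* is not transcribed.
→ *vorQ* is OFF in B.

neither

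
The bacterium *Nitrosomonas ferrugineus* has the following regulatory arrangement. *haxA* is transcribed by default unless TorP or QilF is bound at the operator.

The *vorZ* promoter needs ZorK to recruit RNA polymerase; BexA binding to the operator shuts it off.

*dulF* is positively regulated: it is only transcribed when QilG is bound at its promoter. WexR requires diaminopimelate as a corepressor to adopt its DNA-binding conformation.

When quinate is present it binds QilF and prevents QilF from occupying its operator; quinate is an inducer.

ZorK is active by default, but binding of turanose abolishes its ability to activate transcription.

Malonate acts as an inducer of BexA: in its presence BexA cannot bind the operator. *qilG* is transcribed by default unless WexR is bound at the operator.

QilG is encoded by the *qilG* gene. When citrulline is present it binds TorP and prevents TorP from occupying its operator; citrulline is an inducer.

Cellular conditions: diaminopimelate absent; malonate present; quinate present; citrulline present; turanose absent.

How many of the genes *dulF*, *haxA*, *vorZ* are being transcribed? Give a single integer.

3

Diaminopimelate is absent, so WexR is inactive.
With no repressor bound, *qilG* is transcribed.
So QilG is produced and active.
No repressor is bound and QilG is active, so *dulF* is transcribed.
→ *dulF* is ON.
Citrulline is present, so TorP is inactive.
Quinate is present, so QilF is inactive.
With no repressor bound, *haxA* is transcribed.
→ *haxA* is ON.
Malonate is present, so BexA is inactive.
Turanose is absent, so ZorK is active.
No repressor is bound and ZorK is active, so *vorZ* is transcribed.
→ *vorZ* is ON.
3 of the 3 genes are transcribed.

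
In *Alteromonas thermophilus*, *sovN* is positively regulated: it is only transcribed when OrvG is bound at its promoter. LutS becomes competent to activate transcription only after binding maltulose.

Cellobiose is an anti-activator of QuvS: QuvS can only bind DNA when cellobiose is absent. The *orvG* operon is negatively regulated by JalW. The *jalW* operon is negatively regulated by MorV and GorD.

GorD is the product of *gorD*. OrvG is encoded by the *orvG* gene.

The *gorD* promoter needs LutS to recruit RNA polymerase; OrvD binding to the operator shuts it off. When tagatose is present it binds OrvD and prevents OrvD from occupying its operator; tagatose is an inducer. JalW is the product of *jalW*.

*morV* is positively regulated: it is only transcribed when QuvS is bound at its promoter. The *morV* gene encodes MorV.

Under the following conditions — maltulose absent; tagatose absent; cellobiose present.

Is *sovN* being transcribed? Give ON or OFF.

Cellobiose is present, so QuvS is inactive.
Required activator QuvS is absent, so *morV* is not transcribed.
So MorV is not produced.
Tagatose is absent, so OrvD is active.
Maltulose is absent, so LutS is inactive.
With repressor OrvD bound, *gorD* is not transcribed.
So GorD is not produced.
With no repressor bound, *jalW* is transcribed.
So JalW is produced and active.
With repressor JalW bound, *orvG* is not transcribed.
So OrvG is not produced.
Required activator OrvG is absent, so *sovN* is not transcribed.

OFF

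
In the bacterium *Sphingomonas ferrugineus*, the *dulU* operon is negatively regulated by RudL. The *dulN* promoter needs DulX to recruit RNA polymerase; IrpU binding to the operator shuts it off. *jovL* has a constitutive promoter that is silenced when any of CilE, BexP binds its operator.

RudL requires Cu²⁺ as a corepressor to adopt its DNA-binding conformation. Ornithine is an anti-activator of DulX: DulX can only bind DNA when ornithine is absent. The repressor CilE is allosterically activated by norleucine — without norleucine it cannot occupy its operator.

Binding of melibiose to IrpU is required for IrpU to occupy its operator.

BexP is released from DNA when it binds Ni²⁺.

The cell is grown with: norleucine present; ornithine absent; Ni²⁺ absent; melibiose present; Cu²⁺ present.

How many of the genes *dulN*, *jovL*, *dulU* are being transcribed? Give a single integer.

0

Melibiose is present, so IrpU is active.
Ornithine is absent, so DulX is active.
With repressor IrpU bound, *dulN* is not transcribed.
→ *dulN* is OFF.
Norleucine is present, so CilE is active.
Ni²⁺ is absent, so BexP is active.
With repressor CilE bound, *jovL* is not transcribed.
→ *jovL* is OFF.
Cu²⁺ is present, so RudL is active.
With repressor RudL bound, *dulU* is not transcribed.
→ *dulU* is OFF.
0 of the 3 genes are transcribed.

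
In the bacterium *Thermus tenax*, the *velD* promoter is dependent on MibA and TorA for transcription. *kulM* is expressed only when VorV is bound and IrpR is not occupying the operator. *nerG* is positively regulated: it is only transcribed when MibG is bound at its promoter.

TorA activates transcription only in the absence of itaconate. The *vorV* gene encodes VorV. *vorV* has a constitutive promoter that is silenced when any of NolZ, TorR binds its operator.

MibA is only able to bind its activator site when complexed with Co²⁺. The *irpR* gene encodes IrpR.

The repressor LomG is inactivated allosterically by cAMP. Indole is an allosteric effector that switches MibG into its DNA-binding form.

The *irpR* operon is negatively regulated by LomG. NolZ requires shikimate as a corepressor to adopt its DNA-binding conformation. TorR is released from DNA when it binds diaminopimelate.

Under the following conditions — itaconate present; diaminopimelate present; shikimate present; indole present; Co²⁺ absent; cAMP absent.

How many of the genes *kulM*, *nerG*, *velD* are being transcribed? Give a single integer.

1

cAMP is absent, so LomG is active.
With repressor LomG bound, *irpR* is not transcribed.
So IrpR is not produced.
Shikimate is present, so NolZ is active.
Diaminopimelate is present, so TorR is inactive.
With repressor NolZ bound, *vorV* is not transcribed.
So VorV is not produced.
Required activator VorV is absent, so *kulM* is not transcribed.
→ *kulM* is OFF.
Indole is present, so MibG is active.
No repressor is bound and MibG is active, so *nerG* is transcribed.
→ *nerG* is ON.
Co²⁺ is absent, so MibA is inactive.
Itaconate is present, so TorA is inactive.
Required activator MibA is absent, so *velD* is not transcribed.
→ *velD* is OFF.
1 of the 3 genes is transcribed.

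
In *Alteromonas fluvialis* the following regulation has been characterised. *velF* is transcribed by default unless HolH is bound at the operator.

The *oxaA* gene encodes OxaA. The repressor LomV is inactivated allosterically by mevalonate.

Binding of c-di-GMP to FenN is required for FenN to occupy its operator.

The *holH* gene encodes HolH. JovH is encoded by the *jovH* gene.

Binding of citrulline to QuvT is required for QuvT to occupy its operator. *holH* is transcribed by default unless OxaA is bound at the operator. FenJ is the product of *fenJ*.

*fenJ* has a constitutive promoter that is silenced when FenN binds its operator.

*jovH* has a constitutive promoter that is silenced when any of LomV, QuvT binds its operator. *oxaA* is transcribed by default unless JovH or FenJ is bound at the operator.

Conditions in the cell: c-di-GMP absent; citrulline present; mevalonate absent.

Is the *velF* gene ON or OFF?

Mevalonate is absent, so LomV is active.
Citrulline is present, so QuvT is active.
With repressor LomV bound, *jovH* is not transcribed.
So JovH is not produced.
c-di-GMP is absent, so FenN is inactive.
With no repressor bound, *fenJ* is transcribed.
So FenJ is produced and active.
With repressor FenJ bound, *oxaA* is not transcribed.
So OxaA is not produced.
With no repressor bound, *holH* is transcribed.
So HolH is produced and active.
With repressor HolH bound, *velF* is not transcribed.

OFF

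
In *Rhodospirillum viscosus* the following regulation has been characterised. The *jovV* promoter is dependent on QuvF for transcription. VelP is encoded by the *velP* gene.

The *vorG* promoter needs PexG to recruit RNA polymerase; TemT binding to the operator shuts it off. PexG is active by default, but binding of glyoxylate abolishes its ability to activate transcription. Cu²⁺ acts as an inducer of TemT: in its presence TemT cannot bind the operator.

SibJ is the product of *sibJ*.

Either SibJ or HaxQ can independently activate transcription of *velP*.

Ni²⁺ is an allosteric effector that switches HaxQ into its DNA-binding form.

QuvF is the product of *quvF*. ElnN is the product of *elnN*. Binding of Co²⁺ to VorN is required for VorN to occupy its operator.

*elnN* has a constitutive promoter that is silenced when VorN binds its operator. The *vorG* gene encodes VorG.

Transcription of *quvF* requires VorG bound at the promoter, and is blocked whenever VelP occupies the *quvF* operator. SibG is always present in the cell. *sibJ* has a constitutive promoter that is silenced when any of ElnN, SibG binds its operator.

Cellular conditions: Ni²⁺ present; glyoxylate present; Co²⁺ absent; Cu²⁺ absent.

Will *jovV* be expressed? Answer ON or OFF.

Co²⁺ is absent, so VorN is inactive.
With no repressor bound, *elnN* is transcribed.
So ElnN is produced and active.
SibG is produced constitutively and is active.
With repressor ElnN bound, *sibJ* is not transcribed.
So SibJ is not produced.
Ni²⁺ is present, so HaxQ is active.
Activator HaxQ is present, so *velP* is transcribed.
So VelP is produced and active.
Glyoxylate is present, so PexG is inactive.
Cu²⁺ is absent, so TemT is active.
With repressor TemT bound, *vorG* is not transcribed.
So VorG is not produced.
With repressor VelP bound, *quvF* is not transcribed.
So QuvF is not produced.
Required activator QuvF is absent, so *jovV* is not transcribed.

OFF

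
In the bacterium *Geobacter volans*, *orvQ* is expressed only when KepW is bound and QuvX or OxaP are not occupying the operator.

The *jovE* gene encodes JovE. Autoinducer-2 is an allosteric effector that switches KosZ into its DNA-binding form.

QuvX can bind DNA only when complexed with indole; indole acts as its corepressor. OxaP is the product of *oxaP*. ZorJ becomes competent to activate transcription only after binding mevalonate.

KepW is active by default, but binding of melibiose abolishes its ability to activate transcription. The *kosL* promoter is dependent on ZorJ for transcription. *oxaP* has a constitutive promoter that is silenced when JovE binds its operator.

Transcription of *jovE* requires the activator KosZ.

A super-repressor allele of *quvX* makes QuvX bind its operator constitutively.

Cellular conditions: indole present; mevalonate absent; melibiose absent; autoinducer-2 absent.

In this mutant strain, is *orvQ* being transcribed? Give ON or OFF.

QuvX is constitutively active in this strain.
Melibiose is absent, so KepW is active.
Autoinducer-2 is absent, so KosZ is inactive.
Required activator KosZ is absent, so *jovE* is not transcribed.
So JovE is not produced.
With no repressor bound, *oxaP* is transcribed.
So OxaP is produced and active.
With repressor QuvX bound, *orvQ* is not transcribed.

OFF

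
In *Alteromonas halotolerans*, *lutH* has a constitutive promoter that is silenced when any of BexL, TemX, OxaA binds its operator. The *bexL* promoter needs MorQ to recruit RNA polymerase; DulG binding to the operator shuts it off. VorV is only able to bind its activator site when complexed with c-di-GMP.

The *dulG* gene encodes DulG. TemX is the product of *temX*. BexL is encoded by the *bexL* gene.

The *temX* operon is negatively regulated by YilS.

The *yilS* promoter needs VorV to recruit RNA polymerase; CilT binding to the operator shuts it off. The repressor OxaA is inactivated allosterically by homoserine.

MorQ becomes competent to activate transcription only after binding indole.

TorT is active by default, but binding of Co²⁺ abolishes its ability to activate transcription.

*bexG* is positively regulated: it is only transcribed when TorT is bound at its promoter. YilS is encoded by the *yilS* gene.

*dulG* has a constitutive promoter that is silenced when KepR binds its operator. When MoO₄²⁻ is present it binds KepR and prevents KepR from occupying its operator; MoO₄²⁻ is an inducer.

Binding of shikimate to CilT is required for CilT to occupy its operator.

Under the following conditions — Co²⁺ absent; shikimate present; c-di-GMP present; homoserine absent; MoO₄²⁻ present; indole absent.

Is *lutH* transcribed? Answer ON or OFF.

Indole is absent, so MorQ is inactive.
MoO₄²⁻ is present, so KepR is inactive.
With no repressor bound, *dulG* is transcribed.
So DulG is produced and active.
With repressor DulG bound, *bexL* is not transcribed.
So BexL is not produced.
Shikimate is present, so CilT is active.
c-di-GMP is present, so VorV is active.
With repressor CilT bound, *yilS* is not transcribed.
So YilS is not produced.
With no repressor bound, *temX* is transcribed.
So TemX is produced and active.
Homoserine is absent, so OxaA is active.
With repressor TemX bound, *lutH* is not transcribed.

OFF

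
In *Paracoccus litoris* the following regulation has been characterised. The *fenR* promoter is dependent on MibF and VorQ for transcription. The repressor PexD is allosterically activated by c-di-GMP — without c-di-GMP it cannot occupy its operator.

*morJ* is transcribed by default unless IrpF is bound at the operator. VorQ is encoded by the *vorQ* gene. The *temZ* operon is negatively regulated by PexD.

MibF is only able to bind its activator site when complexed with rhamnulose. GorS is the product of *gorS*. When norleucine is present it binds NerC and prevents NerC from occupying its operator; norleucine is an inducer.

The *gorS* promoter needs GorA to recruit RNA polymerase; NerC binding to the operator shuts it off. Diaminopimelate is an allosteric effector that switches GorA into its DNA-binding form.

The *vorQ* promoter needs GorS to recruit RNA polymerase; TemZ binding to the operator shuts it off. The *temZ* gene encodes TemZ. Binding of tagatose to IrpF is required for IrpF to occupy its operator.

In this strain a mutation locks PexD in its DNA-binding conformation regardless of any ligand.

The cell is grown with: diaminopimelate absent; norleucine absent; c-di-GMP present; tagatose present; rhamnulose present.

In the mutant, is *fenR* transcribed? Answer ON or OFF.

OFF

Rhamnulose is present, so MibF is active.
Diaminopimelate is absent, so GorA is inactive.
Norleucine is absent, so NerC is active.
With repressor NerC bound, *gorS* is not transcribed.
So GorS is not produced.
PexD is constitutively active in this strain.
With repressor PexD bound, *temZ* is not transcribed.
So TemZ is not produced.
Required activator GorS is absent, so *vorQ* is not transcribed.
So VorQ is not produced.
Required activator VorQ is absent, so *fenR* is not transcribed.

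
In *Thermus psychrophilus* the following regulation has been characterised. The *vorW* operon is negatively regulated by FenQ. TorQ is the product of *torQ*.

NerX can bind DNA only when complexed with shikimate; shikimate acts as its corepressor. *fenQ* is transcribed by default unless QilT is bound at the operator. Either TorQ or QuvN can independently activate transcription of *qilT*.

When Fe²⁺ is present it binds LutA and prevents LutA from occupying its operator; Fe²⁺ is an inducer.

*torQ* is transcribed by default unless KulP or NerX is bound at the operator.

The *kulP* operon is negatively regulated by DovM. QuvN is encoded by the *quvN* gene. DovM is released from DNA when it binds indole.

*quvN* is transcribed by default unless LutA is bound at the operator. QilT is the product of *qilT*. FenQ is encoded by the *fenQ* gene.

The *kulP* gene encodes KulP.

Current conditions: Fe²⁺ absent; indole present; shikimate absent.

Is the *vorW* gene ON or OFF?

OFF

Indole is present, so DovM is inactive.
With no repressor bound, *kulP* is transcribed.
So KulP is produced and active.
Shikimate is absent, so NerX is inactive.
With repressor KulP bound, *torQ* is not transcribed.
So TorQ is not produced.
Fe²⁺ is absent, so LutA is active.
With repressor LutA bound, *quvN* is not transcribed.
So QuvN is not produced.
No activator is available at the *qilT* promoter, so *qilT* is not transcribed.
So QilT is not produced.
With no repressor bound, *fenQ* is transcribed.
So FenQ is produced and active.
With repressor FenQ bound, *vorW* is not transcribed.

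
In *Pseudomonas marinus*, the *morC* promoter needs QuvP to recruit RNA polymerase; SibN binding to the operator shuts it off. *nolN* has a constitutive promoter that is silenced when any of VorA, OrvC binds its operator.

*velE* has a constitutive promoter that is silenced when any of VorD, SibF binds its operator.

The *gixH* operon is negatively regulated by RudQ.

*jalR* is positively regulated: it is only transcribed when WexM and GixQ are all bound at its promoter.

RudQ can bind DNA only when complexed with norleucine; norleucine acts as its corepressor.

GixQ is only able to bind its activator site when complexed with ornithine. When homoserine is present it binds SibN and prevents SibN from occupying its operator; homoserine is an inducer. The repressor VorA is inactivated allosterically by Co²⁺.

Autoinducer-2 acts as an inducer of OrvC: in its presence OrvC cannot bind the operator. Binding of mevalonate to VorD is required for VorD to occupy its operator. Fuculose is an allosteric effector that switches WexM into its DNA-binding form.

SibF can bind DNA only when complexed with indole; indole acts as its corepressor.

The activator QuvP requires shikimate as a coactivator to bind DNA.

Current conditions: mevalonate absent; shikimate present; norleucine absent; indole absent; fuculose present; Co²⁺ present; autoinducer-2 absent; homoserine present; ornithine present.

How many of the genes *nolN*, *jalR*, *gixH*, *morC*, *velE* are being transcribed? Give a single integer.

4

Co²⁺ is present, so VorA is inactive.
Autoinducer-2 is absent, so OrvC is active.
With repressor OrvC bound, *nolN* is not transcribed.
→ *nolN* is OFF.
Fuculose is present, so WexM is active.
Ornithine is present, so GixQ is active.
No repressor is bound and WexM and GixQ are active, so *jalR* is transcribed.
→ *jalR* is ON.
Norleucine is absent, so RudQ is inactive.
With no repressor bound, *gixH* is transcribed.
→ *gixH* is ON.
Homoserine is present, so SibN is inactive.
Shikimate is present, so QuvP is active.
No repressor is bound and QuvP is active, so *morC* is transcribed.
→ *morC* is ON.
Mevalonate is absent, so VorD is inactive.
Indole is absent, so SibF is inactive.
With no repressor bound, *velE* is transcribed.
→ *velE* is ON.
4 of the 5 genes are transcribed.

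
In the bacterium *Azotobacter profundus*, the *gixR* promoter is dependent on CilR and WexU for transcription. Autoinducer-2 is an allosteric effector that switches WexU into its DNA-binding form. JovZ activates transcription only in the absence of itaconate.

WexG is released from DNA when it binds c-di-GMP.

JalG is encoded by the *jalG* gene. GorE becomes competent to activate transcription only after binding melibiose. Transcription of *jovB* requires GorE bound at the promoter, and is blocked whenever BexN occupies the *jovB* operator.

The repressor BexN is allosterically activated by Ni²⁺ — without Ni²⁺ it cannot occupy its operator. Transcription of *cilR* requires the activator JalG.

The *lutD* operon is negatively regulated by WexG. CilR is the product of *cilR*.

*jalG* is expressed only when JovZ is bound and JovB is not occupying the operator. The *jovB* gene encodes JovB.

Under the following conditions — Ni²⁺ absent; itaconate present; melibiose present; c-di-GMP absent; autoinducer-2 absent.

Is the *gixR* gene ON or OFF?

OFF

Melibiose is present, so GorE is active.
Ni²⁺ is absent, so BexN is inactive.
No repressor is bound and GorE is active, so *jovB* is transcribed.
So JovB is produced and active.
Itaconate is present, so JovZ is inactive.
With repressor JovB bound, *jalG* is not transcribed.
So JalG is not produced.
Required activator JalG is absent, so *cilR* is not transcribed.
So CilR is not produced.
Autoinducer-2 is absent, so WexU is inactive.
Required activator CilR is absent, so *gixR* is not transcribed.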